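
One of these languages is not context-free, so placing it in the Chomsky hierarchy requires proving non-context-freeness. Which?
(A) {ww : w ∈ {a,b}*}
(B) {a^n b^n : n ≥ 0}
(A) {ww : w ∈ {a,b}*}

(A) {ww : w ∈ {a,b}*} requires the CFL pumping lemma.

- {a^n b^n : n ≥ 0} is context-free (but not regular)
  • Can be shown non-regular with the regular pumping lemma
  • After pumping, the number of a's and b's become unequal

- {ww : w ∈ {a,b}*} is NOT context-free
  • Requires the CFL pumping lemma to prove
  • Even a PDA cannot compare two arbitrary halves symbol by symbol; CFL pumping on a^p b^p a^p b^p fails

The CFL pumping lemma is "stronger" in that it can prove non-membership
in the larger class of context-free languages.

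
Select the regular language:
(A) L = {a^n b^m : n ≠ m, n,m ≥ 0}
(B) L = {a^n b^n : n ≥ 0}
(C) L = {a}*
(C) {a}*

(C) L = {a}* is regular.

This can be recognized by a finite automaton (DFA/NFA).
Regular expressions like {a}* define regular languages.

The other choices are not regular:
- {a^n b^n : n ≥ 0}: After pumping, the number of a's and b's become unequal
- {a^n b^m : n ≠ m, n,m ≥ 0}: After pumping a's, we can make n = m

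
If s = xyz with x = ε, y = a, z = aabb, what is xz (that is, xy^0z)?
aabb

Given x = '', y = 'a', z = 'aabb' and i = 0:

xy^0z = x + y·y·...·y (0 times) + z
       = '' + 'a'^0 + 'aabb'
       = '' + '' + 'aabb'
       = 'aabb'

The pumped string is 'aabb' with length 4.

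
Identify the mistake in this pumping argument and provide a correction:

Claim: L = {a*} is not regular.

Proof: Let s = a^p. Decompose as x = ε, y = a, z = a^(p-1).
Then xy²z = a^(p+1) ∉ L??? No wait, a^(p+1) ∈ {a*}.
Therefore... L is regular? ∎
Error: The proof attempts to show a*  is not regular, but a* IS regular!

Correction: a* is a regular language (recognized by a simple DFA with one accepting state and self-loop on 'a'). The pumping lemma can only prove non-regularity, not regularity. For regular languages, pumping always works.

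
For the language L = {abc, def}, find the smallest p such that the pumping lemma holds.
p = 4

For a finite language L, the pumping lemma holds vacuously if p > max|s| for s ∈ L.

The longest string in L = {abc, def} has length 3.
If p = 4, then no string s ∈ L has |s| ≥ p, so the condition is vacuously true.

The minimum pumping length is p = 4.

Why no smaller p works: for any p ≤ 3, the longest string s ∈ L has |s| = 3 ≥ p, so it would
have to be pumpable; but pumping up (i = 2, 3, ...) produces ever longer strings, which cannot all lie in the
finite language L. So the pumping property fails for every p ≤ 3.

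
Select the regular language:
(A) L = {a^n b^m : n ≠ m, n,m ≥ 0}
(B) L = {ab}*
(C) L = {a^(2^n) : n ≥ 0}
(B) {ab}*

(B) L = {ab}* is regular.

This can be recognized by a finite automaton (DFA/NFA).
Regular expressions like {ab}* define regular languages.

The other choices are not regular:
- {a^(2^n) : n ≥ 0}: After pumping, length is no longer a power of 2
- {a^n b^m : n ≠ m, n,m ≥ 0}: After pumping a's, we can make n = m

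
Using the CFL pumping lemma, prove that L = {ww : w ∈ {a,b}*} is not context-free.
Assume for contradiction that L is context-free, and let p ≥ 1 be the pumping length given by the pumping lemma for CFLs.
Choose s = a^p b^p a^p b^p. Then s ∈ L (take w = a^p b^p) and |s| = 4p ≥ p.
By the CFL pumping lemma, s = uvxyz for some u, v, x, y, z with |vxy| ≤ p, |vy| ≥ 1, and uv^i xy^i z ∈ L for every i ≥ 0.

Write s as four blocks A₁ B₁ A₂ B₂ with A₁ = A₂ = a^p and B₁ = B₂ = b^p. Since |vxy| ≤ p, the window vxy lies inside at most two adjacent blocks. Take i = 0 and let t = uxz, so |t| = 4p − |vy| with 1 ≤ |vy| ≤ p. If |t| is odd, t ∉ L immediately, so assume |vy| is even (hence |vy| ≥ 2) and |t|/2 = 2p − |vy|/2, which satisfies p ≤ |t|/2 ≤ 2p − 1.

Case 1 (vxy inside A₁B₁): t = a^(p−j) b^(p−l) a^p b^p with j + l = |vy|. The second half of t has length < 2p, so it is a suffix of the trailing a^p b^p and ends in b; the first half is a^(p−j) b^(p−l) a^((j+l)/2), which ends in a because (j+l)/2 ≥ 1. The halves differ, so t ∉ L.

Case 2 (vxy inside B₁A₂, straddling the middle): t = a^p b^(p−j) a^(p−l) b^p with j + l = |vy|. If t = ww, then w is a prefix of t of length ≥ p, so w begins with a^p; and w is a suffix of t of length ≥ p, so w ends with b^p. That forces |w| ≥ 2p, contradicting |w| = |t|/2 ≤ 2p − 1. So t ∉ L.

Case 3 (vxy inside A₂B₂): t = a^p b^p a^(p−j) b^(p−l) with j + l = |vy|. The first half of t is a prefix of a^p b^p, so it begins with a; the second half is b^((j+l)/2) a^(p−j) b^(p−l), which begins with b. The halves differ, so t ∉ L.

In every case uv⁰xy⁰z = uxz ∉ L.

This contradicts the CFL pumping lemma, which requires uv^i xy^i z ∈ L for all i ≥ 0.
Hence L = {ww : w ∈ {a,b}*} is not context-free. ∎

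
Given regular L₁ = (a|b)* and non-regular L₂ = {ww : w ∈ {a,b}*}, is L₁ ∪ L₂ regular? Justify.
Yes — L₁ ∪ L₂ is regular.

{ww} ⊆ (a|b)*, so L₁ ∪ L₂ = (a|b)*, which is regular.

Note that the bare facts "L₁ regular, L₂ non-regular" do not settle the question by themselves: the closure of regular languages under ∪, ∩, complement and difference applies only when BOTH operands are regular. With a non-regular operand the result can come out regular or non-regular depending on the specific languages, so one has to work out L₁ ∪ L₂ for this particular pair, as above.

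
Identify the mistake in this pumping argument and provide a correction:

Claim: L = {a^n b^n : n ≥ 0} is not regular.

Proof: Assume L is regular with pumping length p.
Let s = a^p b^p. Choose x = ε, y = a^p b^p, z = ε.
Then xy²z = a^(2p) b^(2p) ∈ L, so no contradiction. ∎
Error: The decomposition violates |xy| ≤ p. With y = a^p b^p, |xy| = |y| = 2p > p. (The proof also miscomputes xy²z, which would be a^p b^p a^p b^p rather than a^(2p) b^(2p), and it wrongly treats one harmless decomposition as settling the matter — the prover does not get to choose the decomposition.)

Correction: The pumping lemma requires |xy| ≤ p, and the argument must handle every decomposition satisfying |xy| ≤ p, |y| ≥ 1. Since s starts with p a's, any such y consists only of a's, say y = a^k with k ≥ 1. Then xy²z = a^(p+k) b^p has unequal numbers of a's and b's, so xy²z ∉ L — the required contradiction.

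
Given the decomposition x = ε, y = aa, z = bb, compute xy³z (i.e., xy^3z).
aaaaaabb

Given x = '', y = 'aa', z = 'bb' and i = 3:

xy^3z = x + y·y·...·y (3 times) + z
       = '' + 'aa'^3 + 'bb'
       = '' + 'aaaaaa' + 'bb'
       = 'aaaaaabb'

The pumped string is 'aaaaaabb' with length 8.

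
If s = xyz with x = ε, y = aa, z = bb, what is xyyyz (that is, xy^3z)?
aaaaaabb

Given x = '', y = 'aa', z = 'bb' and i = 3:

xy^3z = x + y·y·...·y (3 times) + z
       = '' + 'aa'^3 + 'bb'
       = '' + 'aaaaaa' + 'bb'
       = 'aaaaaabb'

The pumped string is 'aaaaaabb' with length 8.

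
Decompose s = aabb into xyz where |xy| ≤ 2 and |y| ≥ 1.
x = '', y = 'aa', z = 'bb'

For s = aabb and p = 2, one valid decomposition is:
- x = '' (length 0)
- y = 'aa' (length 2)
- z = 'bb' (length 2)

Verification:
- xyz = '' + 'aa' + 'bb' = aabb ✓
- |xy| = 2 ≤ 2 ✓
- |y| = 2 > 0 ✓

All pumping lemma constraints are satisfied.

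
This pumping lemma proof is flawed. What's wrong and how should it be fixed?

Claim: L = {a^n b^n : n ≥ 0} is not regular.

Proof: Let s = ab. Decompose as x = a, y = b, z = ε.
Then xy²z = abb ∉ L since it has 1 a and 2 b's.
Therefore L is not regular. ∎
Error: The string s = ab might be shorter than the pumping length p.

Correction: Choose s = a^p b^p to ensure |s| ≥ p. Also, the decomposition is wrong: with |xy| ≤ p, y cannot include b's when s starts with p a's.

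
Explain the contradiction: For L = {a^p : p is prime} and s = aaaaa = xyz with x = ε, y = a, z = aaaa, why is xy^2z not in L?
xy²z = aaaaaa ∉ L

Pumping with i = 2 replaces y = a by y² = aa:
- Original: s = xyz = aaaaa; aaaaa has length 5, which is prime, so it is in L
- Pumped: xy²z = ε · aa · aaaa = aaaaaa
- aaaaaa has length 6 = 2 × 3, which is not prime, so it is not in L

The pumping lemma would require xy²z ∈ L, so this decomposition yields a contradiction.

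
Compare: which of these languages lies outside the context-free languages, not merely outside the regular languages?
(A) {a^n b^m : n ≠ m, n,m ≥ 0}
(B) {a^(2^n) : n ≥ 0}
(B) {a^(2^n) : n ≥ 0}

(B) {a^(2^n) : n ≥ 0} requires the CFL pumping lemma.

- {a^n b^m : n ≠ m, n,m ≥ 0} is context-free (but not regular)
  • Can be shown non-regular with the regular pumping lemma
  • After pumping a's, we can make n = m

- {a^(2^n) : n ≥ 0} is NOT context-free
  • Requires the CFL pumping lemma to prove
  • Gaps between powers of 2 grow exponentially

The CFL pumping lemma is "stronger" in that it can prove non-membership
in the larger class of context-free languages.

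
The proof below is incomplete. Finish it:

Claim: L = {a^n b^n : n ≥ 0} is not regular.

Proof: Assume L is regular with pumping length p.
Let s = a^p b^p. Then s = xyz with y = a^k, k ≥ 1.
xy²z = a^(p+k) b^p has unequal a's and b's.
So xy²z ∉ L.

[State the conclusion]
This contradicts the pumping lemma for regular languages,
which guarantees xy^i z ∈ L for all i ≥ 0.

Since our assumption that L is regular leads to a contradiction,
we conclude that L = {a^n b^n : n ≥ 0} is NOT regular. ∎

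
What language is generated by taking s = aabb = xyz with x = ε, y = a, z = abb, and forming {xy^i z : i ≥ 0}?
{xy^i z : i ≥ 0} = {a^(i+1) b^2 : i ≥ 0} = {abb, aabb, aaabb, ...}

With x = ε, y = a, z = abb: Starting with aabb and pumping the first 'a' (z = abb keeps the second 'a'), we get strings with i+1 a's followed by 2 b's for i = 0, 1, 2, ...; note bb is not produced because z always contributes one a.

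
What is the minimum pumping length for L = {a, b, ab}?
p = 3

For a finite language L, the pumping lemma holds vacuously if p > max|s| for s ∈ L.

The longest string in L = {a, b, ab} has length 2.
If p = 3, then no string s ∈ L has |s| ≥ p, so the condition is vacuously true.

The minimum pumping length is p = 3.

Why no smaller p works: for any p ≤ 2, the longest string s ∈ L has |s| = 2 ≥ p, so it would
have to be pumpable; but pumping up (i = 2, 3, ...) produces ever longer strings, which cannot all lie in the
finite language L. So the pumping property fails for every p ≤ 2.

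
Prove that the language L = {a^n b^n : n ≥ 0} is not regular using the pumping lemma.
Assume for contradiction that L is regular, and let p ≥ 1 be the pumping length given by the pumping lemma.
Choose s = a^p b^p. Then s ∈ L and |s| = 2p ≥ p.
By the pumping lemma, s = xyz for some x, y, z with |xy| ≤ p, |y| ≥ 1, and xy^i z ∈ L for every i ≥ 0.
Since |xy| ≤ p and the first p symbols of s are all a's, we must have y = a^k for some k with 1 ≤ k ≤ p.

Take i = 3: xy³z = a^(p + 2k) b^p.
This string has p + 2k a's but p b's, and p + 2k > p because k ≥ 1. So xy³z ∉ L.

This contradicts the pumping lemma, which requires xy^i z ∈ L for all i ≥ 0.
Hence L = {a^n b^n : n ≥ 0} is not regular. ∎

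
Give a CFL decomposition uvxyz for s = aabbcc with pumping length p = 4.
u='a', v='a', x='bb', y='c', z='c'

For s = aabbcc with pumping length p = 4:

One valid decomposition:
- u = 'a'
- v = 'a'
- x = 'bb'
- y = 'c'
- z = 'c'

Verification:
- uvxyz = 'a' + 'a' + 'bb' + 'c' + 'c' = aabbcc ✓
- |vxy| = |'abbc'| = 4 ≤ 4 ✓
- |vy| = |'ac'| = 2 > 0 ✓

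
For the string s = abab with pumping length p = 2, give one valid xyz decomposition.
x = '', y = 'ab', z = 'ab'

For s = abab and p = 2, one valid decomposition is:
- x = '' (length 0)
- y = 'ab' (length 2)
- z = 'ab' (length 2)

Verification:
- xyz = '' + 'ab' + 'ab' = abab ✓
- |xy| = 2 ≤ 2 ✓
- |y| = 2 > 0 ✓

All pumping lemma constraints are satisfied.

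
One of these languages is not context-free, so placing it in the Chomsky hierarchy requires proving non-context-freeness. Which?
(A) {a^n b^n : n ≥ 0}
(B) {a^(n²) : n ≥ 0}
(B) {a^(n²) : n ≥ 0}

(B) {a^(n²) : n ≥ 0} requires the CFL pumping lemma.

- {a^n b^n : n ≥ 0} is context-free (but not regular)
  • Can be shown non-regular with the regular pumping lemma
  • After pumping, the number of a's and b's become unequal

- {a^(n²) : n ≥ 0} is NOT context-free
  • Requires the CFL pumping lemma to prove
  • Gaps between squares grow unboundedly

The CFL pumping lemma is "stronger" in that it can prove non-membership
in the larger class of context-free languages.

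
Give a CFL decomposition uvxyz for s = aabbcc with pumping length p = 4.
u='a', v='a', x='bb', y='c', z='c'

For s = aabbcc with pumping length p = 4:

One valid decomposition:
- u = 'a'
- v = 'a'
- x = 'bb'
- y = 'c'
- z = 'c'

Verification:
- uvxyz = 'a' + 'a' + 'bb' + 'c' + 'c' = aabbcc ✓
- |vxy| = |'abbc'| = 4 ≤ 4 ✓
- |vy| = |'ac'| = 2 > 0 ✓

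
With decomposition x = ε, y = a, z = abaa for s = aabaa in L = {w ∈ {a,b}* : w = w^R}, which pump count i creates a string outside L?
i = 2

xy²z = ε · aa · abaa = aaabaa; aaabaa reversed is aabaaa ≠ aaabaa, so it is not a palindrome and is not in L.
(Other choices also work, e.g. i = 0, 3; only i = 1 is guaranteed to stay in L since xy¹z = s.)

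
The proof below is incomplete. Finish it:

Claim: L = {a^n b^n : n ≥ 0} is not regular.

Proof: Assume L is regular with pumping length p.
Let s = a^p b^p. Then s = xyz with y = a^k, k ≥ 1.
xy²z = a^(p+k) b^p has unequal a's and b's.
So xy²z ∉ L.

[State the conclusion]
This contradicts the pumping lemma for regular languages,
which guarantees xy^i z ∈ L for all i ≥ 0.

Since our assumption that L is regular leads to a contradiction,
we conclude that L = {a^n b^n : n ≥ 0} is NOT regular. ∎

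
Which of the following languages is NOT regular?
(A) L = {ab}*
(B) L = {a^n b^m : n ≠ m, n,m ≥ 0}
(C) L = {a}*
(B) {a^n b^m : n ≠ m, n,m ≥ 0}

(B) L = {a^n b^m : n ≠ m, n,m ≥ 0} is NOT regular.

The pumping lemma can be used to prove this:
After pumping a's, we can make n = m

The other languages are regular because they can be recognized by finite automata.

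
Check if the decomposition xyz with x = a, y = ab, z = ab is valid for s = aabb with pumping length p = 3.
Violated: xyz = s

The decomposition x = a, y = ab, z = ab for s = aabb with p = 3
violates the constraint: xyz = s

xyz = 'a' + 'ab' + 'ab' = 'aabab' ≠ 'aabb' = s. The decomposition doesn't reconstruct s.

Pumping lemma constraints:
1. xyz = s (decomposition is valid)
2. |xy| ≤ p
3. |y| > 0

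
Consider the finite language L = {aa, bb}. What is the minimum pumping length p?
p = 3

For a finite language L, the pumping lemma holds vacuously if p > max|s| for s ∈ L.

The longest string in L = {aa, bb} has length 2.
If p = 3, then no string s ∈ L has |s| ≥ p, so the condition is vacuously true.

The minimum pumping length is p = 3.

Why no smaller p works: for any p ≤ 2, the longest string s ∈ L has |s| = 2 ≥ p, so it would
have to be pumpable; but pumping up (i = 2, 3, ...) produces ever longer strings, which cannot all lie in the
finite language L. So the pumping property fails for every p ≤ 2.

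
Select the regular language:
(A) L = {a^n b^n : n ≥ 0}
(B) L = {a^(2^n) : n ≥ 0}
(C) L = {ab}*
(C) {ab}*

(C) L = {ab}* is regular.

This can be recognized by a finite automaton (DFA/NFA).
Regular expressions like {ab}* define regular languages.

The other choices are not regular:
- {a^n b^n : n ≥ 0}: After pumping, the number of a's and b's become unequal
- {a^(2^n) : n ≥ 0}: After pumping, length is no longer a power of 2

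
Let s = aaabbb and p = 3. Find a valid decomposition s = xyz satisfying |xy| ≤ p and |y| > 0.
x = '', y = 'aaa', z = 'bbb'

For s = aaabbb and p = 3, one valid decomposition is:
- x = '' (length 0)
- y = 'aaa' (length 3)
- z = 'bbb' (length 3)

Verification:
- xyz = '' + 'aaa' + 'bbb' = aaabbb ✓
- |xy| = 3 ≤ 3 ✓
- |y| = 3 > 0 ✓

All pumping lemma constraints are satisfied.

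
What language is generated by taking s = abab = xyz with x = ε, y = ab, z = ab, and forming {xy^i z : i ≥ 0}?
{xy^i z : i ≥ 0} = {(ab)^(i+1) : i ≥ 0} = {ab, abab, ababab, ...}

With x = ε, y = ab, z = ab: Pumping 'ab' gives strings of alternating a's and b's.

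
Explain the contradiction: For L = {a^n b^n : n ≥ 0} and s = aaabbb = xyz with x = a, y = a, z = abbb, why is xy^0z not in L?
xy⁰z = aabbb ∉ L

Pumping with i = 0 replaces y = a by y⁰ = ε:
- Original: s = xyz = aaabbb; aaabbb = a^3 b^3 has equal counts (3 = 3), so it is in L
- Pumped: xy⁰z = a · ε · abbb = aabbb
- aabbb has 2 a's and 3 b's; 2 ≠ 3, so it is not in L

The pumping lemma would require xy⁰z ∈ L, so this decomposition yields a contradiction.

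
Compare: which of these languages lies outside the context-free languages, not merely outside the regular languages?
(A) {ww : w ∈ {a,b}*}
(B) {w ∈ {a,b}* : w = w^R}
(A) {ww : w ∈ {a,b}*}

(A) {ww : w ∈ {a,b}*} requires the CFL pumping lemma.

- {w ∈ {a,b}* : w = w^R} is context-free (but not regular)
  • Can be shown non-regular with the regular pumping lemma
  • After pumping, the string is no longer symmetric

- {ww : w ∈ {a,b}*} is NOT context-free
  • Requires the CFL pumping lemma to prove
  • Cannot verify equality of two arbitrary substrings

The CFL pumping lemma is "stronger" in that it can prove non-membership
in the larger class of context-free languages.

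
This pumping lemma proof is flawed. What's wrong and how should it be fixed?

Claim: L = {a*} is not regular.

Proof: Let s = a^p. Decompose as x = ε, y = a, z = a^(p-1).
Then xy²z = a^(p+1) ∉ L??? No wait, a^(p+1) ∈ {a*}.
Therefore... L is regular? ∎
Error: The proof attempts to show a*  is not regular, but a* IS regular!

Correction: a* is a regular language (recognized by a simple DFA with one accepting state and self-loop on 'a'). The pumping lemma can only prove non-regularity, not regularity. For regular languages, pumping always works.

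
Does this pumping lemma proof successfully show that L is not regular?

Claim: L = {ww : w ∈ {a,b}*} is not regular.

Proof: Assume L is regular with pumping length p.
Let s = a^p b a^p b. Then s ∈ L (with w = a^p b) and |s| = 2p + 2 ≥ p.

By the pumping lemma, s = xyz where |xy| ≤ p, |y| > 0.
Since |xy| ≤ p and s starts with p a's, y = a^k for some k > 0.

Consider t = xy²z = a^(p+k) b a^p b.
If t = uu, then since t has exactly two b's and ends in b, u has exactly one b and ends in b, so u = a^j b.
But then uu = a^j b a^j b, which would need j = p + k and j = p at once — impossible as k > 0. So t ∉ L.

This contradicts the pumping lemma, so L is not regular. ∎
The proof is correct.

This proof is valid because:
1. s = a^p b a^p b is in L and is chosen in terms of p, so |s| ≥ p holds for every p
2. The decomposition analysis is correct: |xy| ≤ p forces y to lie inside the leading a's
3. The contradiction is valid: the argument shows a^(p+k) b a^p b cannot be split into two equal halves
4. The conclusion follows logically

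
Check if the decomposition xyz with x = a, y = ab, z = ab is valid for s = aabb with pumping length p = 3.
Violated: xyz = s

The decomposition x = a, y = ab, z = ab for s = aabb with p = 3
violates the constraint: xyz = s

xyz = 'a' + 'ab' + 'ab' = 'aabab' ≠ 'aabb' = s. The decomposition doesn't reconstruct s.

Pumping lemma constraints:
1. xyz = s (decomposition is valid)
2. |xy| ≤ p
3. |y| > 0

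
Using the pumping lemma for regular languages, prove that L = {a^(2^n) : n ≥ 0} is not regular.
Assume for contradiction that L is regular, and let p ≥ 1 be the pumping length given by the pumping lemma.
Choose s = a^(2^p). Then s ∈ L and |s| = 2^p ≥ p.
By the pumping lemma, s = xyz for some x, y, z with |xy| ≤ p, |y| ≥ 1, and xy^i z ∈ L for every i ≥ 0.
Here y = a^k for some k with 1 ≤ k ≤ |xy| ≤ p, and p < 2^p.

Take i = 2: |xy²z| = 2^p + k.
Now 2^p < 2^p + k ≤ 2^p + p < 2^p + 2^p = 2^(p+1).
So |xy²z| lies strictly between the consecutive powers of two 2^p and 2^(p+1), hence is not a power of 2, and xy²z ∉ L.

This contradicts the pumping lemma, which requires xy^i z ∈ L for all i ≥ 0.
Hence L = {a^(2^n) : n ≥ 0} is not regular. ∎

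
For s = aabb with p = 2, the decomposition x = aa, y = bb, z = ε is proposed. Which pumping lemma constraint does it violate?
Violated: |xy| ≤ p

The decomposition x = aa, y = bb, z = ε for s = aabb with p = 2
violates the constraint: |xy| ≤ p

|xy| = |aabb| = 4 > 2 = p. The decomposition puts too many characters in xy.

Pumping lemma constraints:
1. xyz = s (decomposition is valid)
2. |xy| ≤ p
3. |y| > 0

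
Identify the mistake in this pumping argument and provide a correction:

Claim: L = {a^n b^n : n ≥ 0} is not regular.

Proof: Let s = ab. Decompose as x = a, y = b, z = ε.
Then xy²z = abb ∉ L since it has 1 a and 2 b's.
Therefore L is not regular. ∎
Error: The string s = ab might be shorter than the pumping length p.

Correction: Choose s = a^p b^p to ensure |s| ≥ p. Also, the decomposition is wrong: with |xy| ≤ p, y cannot include b's when s starts with p a's.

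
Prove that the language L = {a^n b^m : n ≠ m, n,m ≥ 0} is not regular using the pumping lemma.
Assume for contradiction that L is regular, and let p ≥ 1 be the pumping length given by the pumping lemma.
Choose s = a^p b^(p + p!). Then s ∈ L because p ≠ p + p! (as p! ≥ 1), and |s| ≥ p.
By the pumping lemma, s = xyz for some x, y, z with |xy| ≤ p, |y| ≥ 1, and xy^i z ∈ L for every i ≥ 0.
Since |xy| ≤ p and the first p symbols of s are all a's, y = a^k for some k with 1 ≤ k ≤ p.
For every i ≥ 0, xy^i z = a^(p + (i − 1)k) b^(p + p!).

Because 1 ≤ k ≤ p, k divides p!. Let t = p!/k (a positive integer) and take i = t + 1.
Then the number of a's is p + tk = p + p!, which equals the number of b's.
So xy^(t+1) z = a^(p + p!) b^(p + p!) has equally many a's and b's and is NOT in L.

This contradicts the pumping lemma, which requires xy^i z ∈ L for all i ≥ 0.
Hence L = {a^n b^m : n ≠ m, n,m ≥ 0} is not regular. ∎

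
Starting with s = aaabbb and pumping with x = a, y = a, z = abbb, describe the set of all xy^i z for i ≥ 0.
{xy^i z : i ≥ 0} = {a^(2+i) b^3 : i ≥ 0} = {aabbb, aaabbb, aaaabbb, ...}

With x = a, y = a, z = abbb: Starting with aaabbb and pumping the second 'a', we get strings with 2+i a's followed by 3 b's for i = 0, 1, 2, ...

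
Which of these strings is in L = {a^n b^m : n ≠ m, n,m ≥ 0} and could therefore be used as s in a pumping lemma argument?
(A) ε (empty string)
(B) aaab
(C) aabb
(B) aaab

The pumping lemma is applied to a string s that lies in L, so first check membership of each option:
- (A) ε = a^0 b^0 has n = m = 0, so it is not in L ✗
- (B) aaab = a^3 b^1 with 3 ≠ 1, so it is in L ✓
- (C) aabb = a^2 b^2 has n = m = 2, so it is not in L ✗

Only (B) aaab is in L, so it is the only candidate that could play the role of s.
(In a complete proof one picks s in terms of the pumping length p so that |s| ≥ p is guaranteed; a fixed string like aaab illustrates the shape of such an s.)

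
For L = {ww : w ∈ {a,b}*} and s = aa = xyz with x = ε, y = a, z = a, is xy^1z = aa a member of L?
Yes

xy¹z = ε · a · a = aa.
aa splits into halves a · a, which are equal, so it is in L (w = a).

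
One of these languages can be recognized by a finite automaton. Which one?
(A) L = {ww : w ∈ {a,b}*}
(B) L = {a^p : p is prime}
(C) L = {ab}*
(C) {ab}*

(C) L = {ab}* is regular.

This can be recognized by a finite automaton (DFA/NFA).
Regular expressions like {ab}* define regular languages.

The other choices are not regular:
- {a^p : p is prime}: After pumping, the length becomes composite
- {ww : w ∈ {a,b}*}: After pumping, the two halves no longer match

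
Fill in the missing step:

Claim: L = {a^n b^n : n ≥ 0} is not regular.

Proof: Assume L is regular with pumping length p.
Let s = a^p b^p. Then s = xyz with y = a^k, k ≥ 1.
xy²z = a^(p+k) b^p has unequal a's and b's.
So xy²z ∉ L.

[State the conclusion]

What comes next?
This contradicts the pumping lemma for regular languages,
which guarantees xy^i z ∈ L for all i ≥ 0.

Since our assumption that L is regular leads to a contradiction,
we conclude that L = {a^n b^n : n ≥ 0} is NOT regular. ∎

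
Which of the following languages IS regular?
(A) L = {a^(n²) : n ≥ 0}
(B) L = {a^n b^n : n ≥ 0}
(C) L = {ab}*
(C) {ab}*

(C) L = {ab}* is regular.

This can be recognized by a finite automaton (DFA/NFA).
Regular expressions like {ab}* define regular languages.

The other choices are not regular:
- {a^n b^n : n ≥ 0}: After pumping, the number of a's and b's become unequal
- {a^(n²) : n ≥ 0}: After pumping, length is no longer a perfect square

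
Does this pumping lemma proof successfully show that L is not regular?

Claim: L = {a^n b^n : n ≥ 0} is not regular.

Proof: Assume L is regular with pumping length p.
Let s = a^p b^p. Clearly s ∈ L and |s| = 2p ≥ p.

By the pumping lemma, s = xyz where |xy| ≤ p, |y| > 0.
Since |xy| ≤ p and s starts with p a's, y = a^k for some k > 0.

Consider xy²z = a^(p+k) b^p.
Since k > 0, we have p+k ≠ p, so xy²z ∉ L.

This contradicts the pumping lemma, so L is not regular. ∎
The proof is correct.

This proof is valid because:
1. The string s = a^p b^p is correctly in L
2. The decomposition analysis is correct: y must consist only of a's
3. The contradiction is valid: pumping increases a's but not b's
4. The conclusion follows logically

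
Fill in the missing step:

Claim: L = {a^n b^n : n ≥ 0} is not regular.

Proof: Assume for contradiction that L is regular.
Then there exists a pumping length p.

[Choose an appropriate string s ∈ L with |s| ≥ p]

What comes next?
s = a^p b^p

This string is in L (has equal a's and b's) and has length 2p ≥ p.
Any decomposition xyz with |xy| ≤ p means y consists only of a's,
so pumping will unbalance the counts.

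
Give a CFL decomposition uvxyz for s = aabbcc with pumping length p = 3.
u='aa', v='b', x='b', y='c', z='c'

For s = aabbcc with pumping length p = 3:

One valid decomposition:
- u = 'aa'
- v = 'b'
- x = 'b'
- y = 'c'
- z = 'c'

Verification:
- uvxyz = 'aa' + 'b' + 'b' + 'c' + 'c' = aabbcc ✓
- |vxy| = |'bbc'| = 3 ≤ 3 ✓
- |vy| = |'bc'| = 2 > 0 ✓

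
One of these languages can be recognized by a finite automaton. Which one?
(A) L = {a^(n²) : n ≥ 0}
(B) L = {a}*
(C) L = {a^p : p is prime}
(B) {a}*

(B) L = {a}* is regular.

This can be recognized by a finite automaton (DFA/NFA).
Regular expressions like {a}* define regular languages.

The other choices are not regular:
- {a^(n²) : n ≥ 0}: After pumping, length is no longer a perfect square
- {a^p : p is prime}: After pumping, the length becomes composite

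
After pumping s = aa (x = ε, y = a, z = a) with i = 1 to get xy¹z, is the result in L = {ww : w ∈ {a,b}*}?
Yes

xy¹z = ε · a · a = aa.
aa splits into halves a · a, which are equal, so it is in L (w = a).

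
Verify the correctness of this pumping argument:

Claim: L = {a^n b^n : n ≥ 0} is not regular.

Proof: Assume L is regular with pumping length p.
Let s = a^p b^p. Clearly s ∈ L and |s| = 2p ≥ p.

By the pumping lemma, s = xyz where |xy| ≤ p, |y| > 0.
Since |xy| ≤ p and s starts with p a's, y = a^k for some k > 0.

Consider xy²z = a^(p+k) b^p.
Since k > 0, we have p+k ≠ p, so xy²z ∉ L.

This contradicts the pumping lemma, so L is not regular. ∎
The proof is correct.

This proof is valid because:
1. The string s = a^p b^p is correctly in L
2. The decomposition analysis is correct: y must consist only of a's
3. The contradiction is valid: pumping increases a's but not b's
4. The conclusion follows logically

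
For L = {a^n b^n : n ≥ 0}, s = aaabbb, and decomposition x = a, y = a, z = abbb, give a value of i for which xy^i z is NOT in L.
i = 0

xy⁰z = a · ε · abbb = aabbb; aabbb has 2 a's and 3 b's; 2 ≠ 3, so it is not in L.
(Other choices also work, e.g. i = 2, 3; only i = 1 is guaranteed to stay in L since xy¹z = s.)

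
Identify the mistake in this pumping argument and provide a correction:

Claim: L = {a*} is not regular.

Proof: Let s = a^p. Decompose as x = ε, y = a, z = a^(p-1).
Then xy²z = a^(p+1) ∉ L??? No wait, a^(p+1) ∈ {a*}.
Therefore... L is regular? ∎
Error: The proof attempts to show a*  is not regular, but a* IS regular!

Correction: a* is a regular language (recognized by a simple DFA with one accepting state and self-loop on 'a'). The pumping lemma can only prove non-regularity, not regularity. For regular languages, pumping always works.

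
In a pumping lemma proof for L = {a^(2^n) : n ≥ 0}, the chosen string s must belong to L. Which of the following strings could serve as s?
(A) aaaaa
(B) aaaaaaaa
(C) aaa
(B) aaaaaaaa

The pumping lemma is applied to a string s that lies in L, so first check membership of each option:
- (A) aaaaa has length 5, strictly between 2^2 = 4 and 2^3 = 8, so it is not in L ✗
- (B) aaaaaaaa has length 8 = 2^3, so it is in L ✓
- (C) aaa has length 3, strictly between 2^1 = 2 and 2^2 = 4, so it is not in L ✗

Only (B) aaaaaaaa is in L, so it is the only candidate that could play the role of s.
(In a complete proof one picks s in terms of the pumping length p so that |s| ≥ p is guaranteed; a fixed string like aaaaaaaa illustrates the shape of such an s.)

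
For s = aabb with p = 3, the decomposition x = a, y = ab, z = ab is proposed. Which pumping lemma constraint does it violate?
Violated: xyz = s

The decomposition x = a, y = ab, z = ab for s = aabb with p = 3
violates the constraint: xyz = s

xyz = 'a' + 'ab' + 'ab' = 'aabab' ≠ 'aabb' = s. The decomposition doesn't reconstruct s.

Pumping lemma constraints:
1. xyz = s (decomposition is valid)
2. |xy| ≤ p
3. |y| > 0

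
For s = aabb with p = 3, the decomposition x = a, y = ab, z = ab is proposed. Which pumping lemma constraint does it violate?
Violated: xyz = s

The decomposition x = a, y = ab, z = ab for s = aabb with p = 3
violates the constraint: xyz = s

xyz = 'a' + 'ab' + 'ab' = 'aabab' ≠ 'aabb' = s. The decomposition doesn't reconstruct s.

Pumping lemma constraints:
1. xyz = s (decomposition is valid)
2. |xy| ≤ p
3. |y| > 0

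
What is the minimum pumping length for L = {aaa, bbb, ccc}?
p = 4

For a finite language L, the pumping lemma holds vacuously if p > max|s| for s ∈ L.

The longest string in L = {aaa, bbb, ccc} has length 3.
If p = 4, then no string s ∈ L has |s| ≥ p, so the condition is vacuously true.

The minimum pumping length is p = 4.

Why no smaller p works: for any p ≤ 3, the longest string s ∈ L has |s| = 3 ≥ p, so it would
have to be pumpable; but pumping up (i = 2, 3, ...) produces ever longer strings, which cannot all lie in the
finite language L. So the pumping property fails for every p ≤ 3.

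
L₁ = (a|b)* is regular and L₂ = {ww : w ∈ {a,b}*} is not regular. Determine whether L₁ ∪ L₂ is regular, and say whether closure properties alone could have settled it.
Yes — L₁ ∪ L₂ is regular.

{ww} ⊆ (a|b)*, so L₁ ∪ L₂ = (a|b)*, which is regular.

Note that the bare facts "L₁ regular, L₂ non-regular" do not settle the question by themselves: the closure of regular languages under ∪, ∩, complement and difference applies only when BOTH operands are regular. With a non-regular operand the result can come out regular or non-regular depending on the specific languages, so one has to work out L₁ ∪ L₂ for this particular pair, as above.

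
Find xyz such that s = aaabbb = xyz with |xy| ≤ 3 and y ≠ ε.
x = 'a', y = 'aa', z = 'bbb'

For s = aaabbb and p = 3, one valid decomposition is:
- x = 'a' (length 1)
- y = 'aa' (length 2)
- z = 'bbb' (length 3)

Verification:
- xyz = 'a' + 'aa' + 'bbb' = aaabbb ✓
- |xy| = 3 ≤ 3 ✓
- |y| = 2 > 0 ✓

All pumping lemma constraints are satisfied.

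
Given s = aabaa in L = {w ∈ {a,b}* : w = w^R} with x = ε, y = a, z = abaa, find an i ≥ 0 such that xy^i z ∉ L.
i = 0

xy⁰z = ε · ε · abaa = abaa; abaa reversed is aaba ≠ abaa, so it is not a palindrome and is not in L.
(Other choices also work, e.g. i = 2, 3; only i = 1 is guaranteed to stay in L since xy¹z = s.)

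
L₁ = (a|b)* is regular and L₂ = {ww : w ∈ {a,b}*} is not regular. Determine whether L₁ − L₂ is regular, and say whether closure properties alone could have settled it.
No — L₁ − L₂ is not regular.

L₁ − L₂ is the complement of {ww} within {a,b}*. If it were regular, its complement {ww} would be regular as well (regular languages are closed under complement) — contradiction. So L₁ − L₂ is not regular.

Note that the bare facts "L₁ regular, L₂ non-regular" do not settle the question by themselves: the closure of regular languages under ∪, ∩, complement and difference applies only when BOTH operands are regular. With a non-regular operand the result can come out regular or non-regular depending on the specific languages, so one has to work out L₁ − L₂ for this particular pair, as above.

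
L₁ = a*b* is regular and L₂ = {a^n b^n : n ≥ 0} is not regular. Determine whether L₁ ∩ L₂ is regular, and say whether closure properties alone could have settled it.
No — L₁ ∩ L₂ is not regular.

Every string a^n b^n already lies in a*b*, so L₁ ∩ L₂ = {a^n b^n : n ≥ 0} = L₂ itself, which is the standard non-regular language (pump s = a^p b^p).

Note that the bare facts "L₁ regular, L₂ non-regular" do not settle the question by themselves: the closure of regular languages under ∪, ∩, complement and difference applies only when BOTH operands are regular. With a non-regular operand the result can come out regular or non-regular depending on the specific languages, so one has to work out L₁ ∩ L₂ for this particular pair, as above.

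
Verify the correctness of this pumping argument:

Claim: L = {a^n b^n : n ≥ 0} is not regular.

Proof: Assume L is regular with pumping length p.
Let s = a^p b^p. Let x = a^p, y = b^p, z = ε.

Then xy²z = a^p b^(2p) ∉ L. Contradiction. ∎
The proof is INCORRECT.

Error: The decomposition violates |xy| ≤ p.
With x = a^p and y = b^p, we have |xy| = 2p > p.
The pumping lemma requires |xy| ≤ p, so y must be within the first p characters.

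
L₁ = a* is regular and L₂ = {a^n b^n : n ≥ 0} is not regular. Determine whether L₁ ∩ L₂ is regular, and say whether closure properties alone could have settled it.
Yes — L₁ ∩ L₂ is regular.

A string of a* contains no b's, and the only string of {a^n b^n} with no b's is ε (n = 0). So L₁ ∩ L₂ = {ε}, a finite language, which is regular.

Note that the bare facts "L₁ regular, L₂ non-regular" do not settle the question by themselves: the closure of regular languages under ∪, ∩, complement and difference applies only when BOTH operands are regular. With a non-regular operand the result can come out regular or non-regular depending on the specific languages, so one has to work out L₁ ∩ L₂ for this particular pair, as above.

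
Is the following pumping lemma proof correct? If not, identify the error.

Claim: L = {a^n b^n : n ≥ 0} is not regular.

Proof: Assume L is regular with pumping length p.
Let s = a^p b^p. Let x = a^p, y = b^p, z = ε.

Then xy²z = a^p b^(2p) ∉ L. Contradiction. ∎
The proof is INCORRECT.

Error: The decomposition violates |xy| ≤ p.
With x = a^p and y = b^p, we have |xy| = 2p > p.
The pumping lemma requires |xy| ≤ p, so y must be within the first p characters.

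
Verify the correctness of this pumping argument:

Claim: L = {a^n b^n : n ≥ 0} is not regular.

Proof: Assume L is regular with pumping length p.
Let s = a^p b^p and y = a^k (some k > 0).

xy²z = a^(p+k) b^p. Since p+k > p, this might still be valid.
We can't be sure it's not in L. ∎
The proof is INCORRECT.

Error: The conclusion is wrong.
xy²z = a^(p+k) b^p is definitely NOT in L because the number of a's (p+k) ≠ number of b's (p).
The proof incorrectly doubts what is actually a valid contradiction.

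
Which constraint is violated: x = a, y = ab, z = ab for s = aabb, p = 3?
Violated: xyz = s

The decomposition x = a, y = ab, z = ab for s = aabb with p = 3
violates the constraint: xyz = s

xyz = 'a' + 'ab' + 'ab' = 'aabab' ≠ 'aabb' = s. The decomposition doesn't reconstruct s.

Pumping lemma constraints:
1. xyz = s (decomposition is valid)
2. |xy| ≤ p
3. |y| > 0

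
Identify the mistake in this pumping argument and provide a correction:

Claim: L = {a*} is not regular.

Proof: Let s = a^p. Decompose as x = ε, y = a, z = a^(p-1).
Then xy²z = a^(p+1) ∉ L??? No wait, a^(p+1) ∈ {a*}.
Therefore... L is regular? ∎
Error: The proof attempts to show a*  is not regular, but a* IS regular!

Correction: a* is a regular language (recognized by a simple DFA with one accepting state and self-loop on 'a'). The pumping lemma can only prove non-regularity, not regularity. For regular languages, pumping always works.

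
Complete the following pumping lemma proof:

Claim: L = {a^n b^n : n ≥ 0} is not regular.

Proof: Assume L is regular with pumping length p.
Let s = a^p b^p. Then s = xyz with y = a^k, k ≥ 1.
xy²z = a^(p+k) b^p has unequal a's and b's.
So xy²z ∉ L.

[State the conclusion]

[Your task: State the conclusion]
This contradicts the pumping lemma for regular languages,
which guarantees xy^i z ∈ L for all i ≥ 0.

Since our assumption that L is regular leads to a contradiction,
we conclude that L = {a^n b^n : n ≥ 0} is NOT regular. ∎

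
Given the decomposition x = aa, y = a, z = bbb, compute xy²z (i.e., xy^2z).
aaaabbb

Given x = 'aa', y = 'a', z = 'bbb' and i = 2:

xy^2z = x + y·y·...·y (2 times) + z
       = 'aa' + 'a'^2 + 'bbb'
       = 'aa' + 'aa' + 'bbb'
       = 'aaaabbb'

The pumped string is 'aaaabbb' with length 7.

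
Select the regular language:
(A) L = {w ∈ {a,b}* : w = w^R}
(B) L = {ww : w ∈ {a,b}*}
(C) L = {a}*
(C) {a}*

(C) L = {a}* is regular.

This can be recognized by a finite automaton (DFA/NFA).
Regular expressions like {a}* define regular languages.

The other choices are not regular:
- {ww : w ∈ {a,b}*}: After pumping, the two halves no longer match
- {w ∈ {a,b}* : w = w^R}: After pumping, the string is no longer symmetric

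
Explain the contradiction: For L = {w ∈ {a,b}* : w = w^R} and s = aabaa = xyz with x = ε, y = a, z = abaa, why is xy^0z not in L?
xy⁰z = abaa ∉ L

Pumping with i = 0 replaces y = a by y⁰ = ε:
- Original: s = xyz = aabaa; aabaa reversed is aabaa, the same string, so it is a palindrome and is in L
- Pumped: xy⁰z = ε · ε · abaa = abaa
- abaa reversed is aaba ≠ abaa, so it is not a palindrome and is not in L

The pumping lemma would require xy⁰z ∈ L, so this decomposition yields a contradiction.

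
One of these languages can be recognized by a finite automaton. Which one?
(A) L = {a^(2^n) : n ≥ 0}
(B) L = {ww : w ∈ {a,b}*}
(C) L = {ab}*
(C) {ab}*

(C) L = {ab}* is regular.

This can be recognized by a finite automaton (DFA/NFA).
Regular expressions like {ab}* define regular languages.

The other choices are not regular:
- {ww : w ∈ {a,b}*}: After pumping, the two halves no longer match
- {a^(2^n) : n ≥ 0}: After pumping, length is no longer a power of 2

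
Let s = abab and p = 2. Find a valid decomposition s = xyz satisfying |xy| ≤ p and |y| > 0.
x = 'a', y = 'b', z = 'ab'

For s = abab and p = 2, one valid decomposition is:
- x = 'a' (length 1)
- y = 'b' (length 1)
- z = 'ab' (length 2)

Verification:
- xyz = 'a' + 'b' + 'ab' = abab ✓
- |xy| = 2 ≤ 2 ✓
- |y| = 1 > 0 ✓

All pumping lemma constraints are satisfied.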